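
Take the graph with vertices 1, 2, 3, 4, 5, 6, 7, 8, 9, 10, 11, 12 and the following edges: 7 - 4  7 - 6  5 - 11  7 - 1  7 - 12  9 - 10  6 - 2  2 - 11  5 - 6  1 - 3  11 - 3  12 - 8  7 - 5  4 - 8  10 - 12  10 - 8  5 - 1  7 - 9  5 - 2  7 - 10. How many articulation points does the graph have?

Removing 7 increases the component count from 1 to 2, so 7 is a cut vertex.
By contrast removing 2 leaves 1 component; it is not a cut vertex. No other vertex is a cut vertex either.

1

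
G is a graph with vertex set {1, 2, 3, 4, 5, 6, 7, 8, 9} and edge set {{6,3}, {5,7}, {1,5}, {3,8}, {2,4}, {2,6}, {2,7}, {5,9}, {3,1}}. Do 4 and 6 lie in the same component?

From 4 we can reach 1, 2, 3, 4, 5, 6, 7, 8, 9, which includes 6.

Yes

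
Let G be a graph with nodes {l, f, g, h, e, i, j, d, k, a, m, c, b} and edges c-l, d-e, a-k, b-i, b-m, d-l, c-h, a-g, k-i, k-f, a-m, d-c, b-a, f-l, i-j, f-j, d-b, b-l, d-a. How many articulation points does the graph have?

3

Removing a increases the component count from 1 to 2, so a is a cut vertex.
Removing c increases the component count from 1 to 2, so c is a cut vertex.
Removing d increases the component count from 1 to 2, so d is a cut vertex.
By contrast removing k leaves 1 component; it is not a cut vertex. No other vertex is a cut vertex either.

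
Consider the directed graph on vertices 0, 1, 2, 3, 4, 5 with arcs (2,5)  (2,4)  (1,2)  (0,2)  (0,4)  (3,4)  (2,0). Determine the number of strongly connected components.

{0, 2} are all mutually reachable — one SCC of size 2.
{3} is an SCC by itself.
{4} is an SCC by itself.
{5} is an SCC by itself.
{1} is an SCC by itself.
That gives 5 strongly connected components.

5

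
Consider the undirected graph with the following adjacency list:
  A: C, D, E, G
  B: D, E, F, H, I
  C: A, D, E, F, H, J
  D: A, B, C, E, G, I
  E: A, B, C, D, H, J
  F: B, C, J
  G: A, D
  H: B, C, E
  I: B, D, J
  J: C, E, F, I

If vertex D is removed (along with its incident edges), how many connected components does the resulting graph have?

1

With D gone, the remaining components are: {A, B, C, E, F, G, H, I, J}.
That is 1 component.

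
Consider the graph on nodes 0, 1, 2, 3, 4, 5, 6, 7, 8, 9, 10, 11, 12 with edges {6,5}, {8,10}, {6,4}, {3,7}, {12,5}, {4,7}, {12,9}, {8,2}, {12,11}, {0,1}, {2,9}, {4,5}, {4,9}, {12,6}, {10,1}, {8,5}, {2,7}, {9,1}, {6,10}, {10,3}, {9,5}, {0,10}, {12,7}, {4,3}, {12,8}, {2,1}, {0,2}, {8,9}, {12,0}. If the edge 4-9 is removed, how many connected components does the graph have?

1

4 and 9 are still connected via 4-5-9, so the component count stays at 1.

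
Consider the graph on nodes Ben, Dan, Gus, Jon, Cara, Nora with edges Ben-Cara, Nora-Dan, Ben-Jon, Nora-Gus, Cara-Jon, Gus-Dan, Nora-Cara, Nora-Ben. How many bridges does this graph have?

0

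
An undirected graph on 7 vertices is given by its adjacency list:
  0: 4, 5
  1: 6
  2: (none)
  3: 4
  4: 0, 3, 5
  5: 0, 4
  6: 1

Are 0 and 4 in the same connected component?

From 0 we can reach 0, 3, 4, 5, which includes 4.

Yes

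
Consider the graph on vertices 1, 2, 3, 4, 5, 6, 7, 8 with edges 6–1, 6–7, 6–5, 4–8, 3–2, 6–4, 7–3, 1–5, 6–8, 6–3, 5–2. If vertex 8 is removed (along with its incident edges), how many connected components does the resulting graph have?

1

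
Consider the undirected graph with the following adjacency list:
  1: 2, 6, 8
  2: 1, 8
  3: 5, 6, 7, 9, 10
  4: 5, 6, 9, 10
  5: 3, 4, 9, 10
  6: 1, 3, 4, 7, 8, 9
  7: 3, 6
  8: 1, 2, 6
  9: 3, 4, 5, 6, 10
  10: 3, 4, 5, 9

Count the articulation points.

1

Removing 6 increases the component count from 1 to 2, so 6 is a cut vertex.
By contrast removing 4 leaves 1 component; it is not a cut vertex. No other vertex is a cut vertex either.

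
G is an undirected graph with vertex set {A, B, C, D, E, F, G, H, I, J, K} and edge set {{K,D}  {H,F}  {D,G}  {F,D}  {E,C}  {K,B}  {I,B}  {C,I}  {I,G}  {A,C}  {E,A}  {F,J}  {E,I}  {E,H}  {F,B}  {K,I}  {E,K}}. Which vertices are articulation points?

F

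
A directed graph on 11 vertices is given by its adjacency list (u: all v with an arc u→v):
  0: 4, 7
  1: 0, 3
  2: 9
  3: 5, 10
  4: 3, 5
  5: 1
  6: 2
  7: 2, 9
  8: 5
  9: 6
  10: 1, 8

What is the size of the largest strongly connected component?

7

{0, 1, 3, 4, 5, 8, 10} are all mutually reachable — one SCC of size 7.
{2, 6, 9} are all mutually reachable — one SCC of size 3.
{7} is an SCC by itself.
The largest has 7 vertices.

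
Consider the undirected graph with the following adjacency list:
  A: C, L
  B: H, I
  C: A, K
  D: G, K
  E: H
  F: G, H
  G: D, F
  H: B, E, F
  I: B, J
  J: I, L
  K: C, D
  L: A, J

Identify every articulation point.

H

Removing H increases the component count from 1 to 2, so H is a cut vertex.
By contrast removing G leaves 1 component; it is not a cut vertex. No other vertex is a cut vertex either.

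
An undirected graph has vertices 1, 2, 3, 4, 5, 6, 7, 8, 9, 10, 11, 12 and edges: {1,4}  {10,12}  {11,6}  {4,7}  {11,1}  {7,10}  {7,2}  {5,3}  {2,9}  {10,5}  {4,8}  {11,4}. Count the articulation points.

Removing 2 increases the component count from 1 to 2, so 2 is a cut vertex.
Removing 4 increases the component count from 1 to 3, so 4 is a cut vertex.
Removing 5 increases the component count from 1 to 2, so 5 is a cut vertex.
Likewise 7, 10, 11 are cut vertices.
By contrast removing 9 leaves 1 component; it is not a cut vertex. No other vertex is a cut vertex either.

6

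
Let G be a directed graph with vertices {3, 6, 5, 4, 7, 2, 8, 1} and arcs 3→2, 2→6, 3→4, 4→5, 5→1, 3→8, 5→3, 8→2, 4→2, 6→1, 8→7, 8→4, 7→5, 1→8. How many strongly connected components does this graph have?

1

{1, 2, 3, 4, 5, 6, 7, 8} are all mutually reachable — one SCC of size 8.
That gives 1 strongly connected component.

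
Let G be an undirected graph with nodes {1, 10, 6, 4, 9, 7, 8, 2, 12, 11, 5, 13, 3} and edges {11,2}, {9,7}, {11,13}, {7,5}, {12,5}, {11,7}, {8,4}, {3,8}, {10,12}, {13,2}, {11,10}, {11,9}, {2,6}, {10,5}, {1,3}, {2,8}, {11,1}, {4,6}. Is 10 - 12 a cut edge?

After removing 10 - 12, the path 10-5-12 still connects them, so the edge is not a bridge.

No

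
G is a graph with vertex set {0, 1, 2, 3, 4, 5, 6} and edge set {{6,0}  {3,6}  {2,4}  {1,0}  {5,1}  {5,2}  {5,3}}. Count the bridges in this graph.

The edges on the cycle 5-3-6-0-1-5 are not bridges since each lies on that cycle.
But removing 2—4 disconnects 2 from 4; removing 2—5 disconnects 2 from 5 — these are bridges.
That makes 2 bridges.

2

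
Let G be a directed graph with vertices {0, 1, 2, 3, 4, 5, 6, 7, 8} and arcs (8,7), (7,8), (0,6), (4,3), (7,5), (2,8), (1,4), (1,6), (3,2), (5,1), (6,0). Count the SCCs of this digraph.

2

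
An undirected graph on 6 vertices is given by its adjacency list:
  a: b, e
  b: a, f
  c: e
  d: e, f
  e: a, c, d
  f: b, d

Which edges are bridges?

The edges on the cycle b-f-d-e-a-b are not bridges since each lies on that cycle.
But removing e-c disconnects e from c — this is a bridge.

c-e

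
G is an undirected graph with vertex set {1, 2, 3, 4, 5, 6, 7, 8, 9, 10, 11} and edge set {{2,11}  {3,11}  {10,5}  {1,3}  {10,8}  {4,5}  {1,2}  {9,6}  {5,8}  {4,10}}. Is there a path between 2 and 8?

The component containing 2 is {1, 2, 3, 11}, and 8 is not in it.

No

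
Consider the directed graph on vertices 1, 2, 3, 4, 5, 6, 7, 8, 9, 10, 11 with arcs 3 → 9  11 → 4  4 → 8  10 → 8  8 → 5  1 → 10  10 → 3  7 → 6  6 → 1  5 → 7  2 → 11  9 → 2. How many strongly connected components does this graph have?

{1, 2, 3, 4, 5, 6, 7, 8, 9, 10, 11} are all mutually reachable — one SCC of size 11.
That gives 1 strongly connected component.

1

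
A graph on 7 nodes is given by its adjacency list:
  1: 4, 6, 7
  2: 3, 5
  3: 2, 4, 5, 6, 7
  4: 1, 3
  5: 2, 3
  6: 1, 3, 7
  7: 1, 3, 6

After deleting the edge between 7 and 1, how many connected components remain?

7 and 1 are still connected via 7-6-1, so the component count stays at 1.

1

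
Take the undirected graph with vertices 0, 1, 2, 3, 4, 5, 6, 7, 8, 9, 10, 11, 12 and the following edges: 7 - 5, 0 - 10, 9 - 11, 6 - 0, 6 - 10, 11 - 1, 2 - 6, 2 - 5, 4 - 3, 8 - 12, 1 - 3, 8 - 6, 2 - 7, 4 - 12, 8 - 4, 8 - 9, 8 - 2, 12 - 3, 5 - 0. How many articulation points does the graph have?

1

Removing 8 increases the component count from 1 to 2, so 8 is a cut vertex.
By contrast removing 4 leaves 1 component; it is not a cut vertex. No other vertex is a cut vertex either.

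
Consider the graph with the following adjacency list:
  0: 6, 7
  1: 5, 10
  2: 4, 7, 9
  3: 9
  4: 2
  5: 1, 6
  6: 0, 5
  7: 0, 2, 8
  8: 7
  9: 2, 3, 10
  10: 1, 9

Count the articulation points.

3

Removing 2 increases the component count from 1 to 2, so 2 is a cut vertex.
Removing 7 increases the component count from 1 to 2, so 7 is a cut vertex.
Removing 9 increases the component count from 1 to 2, so 9 is a cut vertex.
By contrast removing 1 leaves 1 component; it is not a cut vertex. No other vertex is a cut vertex either.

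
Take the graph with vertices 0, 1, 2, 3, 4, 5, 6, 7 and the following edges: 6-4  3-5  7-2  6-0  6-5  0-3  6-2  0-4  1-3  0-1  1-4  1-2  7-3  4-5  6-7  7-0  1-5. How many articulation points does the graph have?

Removing 1, for instance, still leaves 1 component. No single vertex removal increases the component count — the graph has no articulation points.

0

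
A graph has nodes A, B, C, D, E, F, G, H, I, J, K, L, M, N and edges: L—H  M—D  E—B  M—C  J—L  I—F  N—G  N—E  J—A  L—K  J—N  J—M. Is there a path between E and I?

The component containing E is {A, B, C, D, E, G, H, J, K, L, M, N}, and I is not in it.

No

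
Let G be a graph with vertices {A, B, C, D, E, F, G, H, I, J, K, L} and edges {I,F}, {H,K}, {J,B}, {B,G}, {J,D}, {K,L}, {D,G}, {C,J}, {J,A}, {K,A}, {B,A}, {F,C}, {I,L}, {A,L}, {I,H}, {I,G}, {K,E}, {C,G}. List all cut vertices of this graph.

Removing K increases the component count from 1 to 2, so K is a cut vertex.
By contrast removing B leaves 1 component; it is not a cut vertex. No other vertex is a cut vertex either.

K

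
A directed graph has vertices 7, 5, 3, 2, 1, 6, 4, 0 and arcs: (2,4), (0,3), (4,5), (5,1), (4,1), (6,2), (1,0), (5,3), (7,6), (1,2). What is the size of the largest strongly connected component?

{1, 2, 4, 5} are all mutually reachable — one SCC of size 4.
{0} is an SCC by itself.
{3} is an SCC by itself.
{6} is an SCC by itself.
{7} is an SCC by itself.
The largest has 4 vertices.

4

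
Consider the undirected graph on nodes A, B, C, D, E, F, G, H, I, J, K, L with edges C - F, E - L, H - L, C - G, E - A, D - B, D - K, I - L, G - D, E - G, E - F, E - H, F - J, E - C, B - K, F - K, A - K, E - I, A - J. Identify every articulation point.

E

Removing E increases the component count from 1 to 2, so E is a cut vertex.
By contrast removing K leaves 1 component; it is not a cut vertex. No other vertex is a cut vertex either.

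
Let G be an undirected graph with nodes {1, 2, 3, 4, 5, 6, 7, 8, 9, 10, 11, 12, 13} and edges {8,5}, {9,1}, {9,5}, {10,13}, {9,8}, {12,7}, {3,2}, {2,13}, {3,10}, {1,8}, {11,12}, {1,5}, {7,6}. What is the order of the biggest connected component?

4

4 is isolated — a component by itself.
Starting from 6 we can reach 6, 7, 11, 12. That is one component of size 4.
Starting from 2 we can reach 2, 3, 10, 13. That is one component of size 4.
Starting from 1 we can reach 1, 5, 8, 9. That is one component of size 4.
The largest has 4 vertices.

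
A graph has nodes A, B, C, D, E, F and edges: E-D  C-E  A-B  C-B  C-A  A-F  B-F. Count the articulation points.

Removing C increases the component count from 1 to 2, so C is a cut vertex.
Removing E increases the component count from 1 to 2, so E is a cut vertex.
By contrast removing A leaves 1 component; it is not a cut vertex. No other vertex is a cut vertex either.

2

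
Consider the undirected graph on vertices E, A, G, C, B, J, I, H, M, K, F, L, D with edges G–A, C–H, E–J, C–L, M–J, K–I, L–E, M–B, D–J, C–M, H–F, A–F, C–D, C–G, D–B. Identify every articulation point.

Removing C increases the component count from 2 to 3, so C is a cut vertex.
By contrast removing L leaves 2 components; it is not a cut vertex. No other vertex is a cut vertex either.

C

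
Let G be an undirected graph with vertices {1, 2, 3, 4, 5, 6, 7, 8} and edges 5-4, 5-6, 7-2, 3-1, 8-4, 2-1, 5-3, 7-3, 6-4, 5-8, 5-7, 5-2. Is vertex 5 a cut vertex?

Yes

Deleting 5 raises the number of components from 1 to 2, so 5 is a cut vertex.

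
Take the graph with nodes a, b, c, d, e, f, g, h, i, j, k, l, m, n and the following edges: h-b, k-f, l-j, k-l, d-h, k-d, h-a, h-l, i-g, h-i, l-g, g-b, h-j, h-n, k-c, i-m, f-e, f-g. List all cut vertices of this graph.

Removing f increases the component count from 1 to 2, so f is a cut vertex.
Removing h increases the component count from 1 to 3, so h is a cut vertex.
Removing i increases the component count from 1 to 2, so i is a cut vertex.
Likewise k is a cut vertex.
By contrast removing e leaves 1 component; it is not a cut vertex. No other vertex is a cut vertex either.

f, h, i, k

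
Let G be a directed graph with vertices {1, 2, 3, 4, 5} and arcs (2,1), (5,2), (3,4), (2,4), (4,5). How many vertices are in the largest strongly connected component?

{2, 4, 5} are all mutually reachable — one SCC of size 3.
{3} is an SCC by itself.
{1} is an SCC by itself.
The largest has 3 vertices.

3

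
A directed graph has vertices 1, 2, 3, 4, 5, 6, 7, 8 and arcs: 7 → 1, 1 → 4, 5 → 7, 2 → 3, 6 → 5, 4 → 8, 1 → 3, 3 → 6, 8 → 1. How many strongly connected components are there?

{1, 3, 4, 5, 6, 7, 8} are all mutually reachable — one SCC of size 7.
{2} is an SCC by itself.
That gives 2 strongly connected components.

2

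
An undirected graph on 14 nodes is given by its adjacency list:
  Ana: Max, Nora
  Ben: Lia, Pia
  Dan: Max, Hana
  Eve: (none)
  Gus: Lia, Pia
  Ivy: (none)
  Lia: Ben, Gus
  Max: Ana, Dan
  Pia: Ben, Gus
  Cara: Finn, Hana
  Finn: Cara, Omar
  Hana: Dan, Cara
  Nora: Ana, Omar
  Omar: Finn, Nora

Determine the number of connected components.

Eve is isolated — a component by itself.
Ivy is isolated — a component by itself.
Starting from Ben we can reach Ben, Gus, Lia, Pia. That is one component of size 4.
Starting from Ana we can reach Ana, Dan, Max, Cara, Finn, Hana, Nora, Omar. That is one component of size 8.
Total: 4 components.

4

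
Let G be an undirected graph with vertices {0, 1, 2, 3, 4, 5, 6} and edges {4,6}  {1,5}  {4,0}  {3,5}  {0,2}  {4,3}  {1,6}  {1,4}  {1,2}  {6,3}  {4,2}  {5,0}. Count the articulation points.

Removing 5, for instance, still leaves 1 component. No single vertex removal increases the component count — the graph has no articulation points.

0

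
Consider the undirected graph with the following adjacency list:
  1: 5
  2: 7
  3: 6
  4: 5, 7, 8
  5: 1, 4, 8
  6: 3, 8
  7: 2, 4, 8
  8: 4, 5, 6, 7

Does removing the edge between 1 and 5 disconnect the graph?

Yes

Removing 1-5 leaves no path between 1 and 5: the component count goes from 1 to 2. So it is a bridge.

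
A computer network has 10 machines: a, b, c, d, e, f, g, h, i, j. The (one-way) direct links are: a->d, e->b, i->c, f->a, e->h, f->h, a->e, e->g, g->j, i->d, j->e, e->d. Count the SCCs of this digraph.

{e, g, j} are all mutually reachable — one SCC of size 3.
{b} is an SCC by itself.
{a} is an SCC by itself.
{i} is an SCC by itself.
{c} is an SCC by itself.
(and 3 more singleton SCCs)
That gives 8 strongly connected components.

8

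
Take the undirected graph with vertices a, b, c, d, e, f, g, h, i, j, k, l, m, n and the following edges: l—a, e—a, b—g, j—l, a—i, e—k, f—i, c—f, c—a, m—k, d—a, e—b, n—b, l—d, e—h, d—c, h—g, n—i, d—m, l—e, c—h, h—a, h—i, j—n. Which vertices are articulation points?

none

Removing n, for instance, still leaves 1 component. No single vertex removal increases the component count — the graph has no articulation points.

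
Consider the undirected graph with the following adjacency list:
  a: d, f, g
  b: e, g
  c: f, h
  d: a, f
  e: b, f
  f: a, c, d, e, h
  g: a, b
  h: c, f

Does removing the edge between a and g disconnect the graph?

No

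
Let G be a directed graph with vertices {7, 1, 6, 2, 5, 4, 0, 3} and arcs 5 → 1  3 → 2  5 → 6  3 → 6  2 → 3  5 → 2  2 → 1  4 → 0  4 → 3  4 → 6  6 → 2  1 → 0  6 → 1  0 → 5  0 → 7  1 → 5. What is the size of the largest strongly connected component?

{0, 1, 2, 3, 5, 6} are all mutually reachable — one SCC of size 6.
{4} is an SCC by itself.
{7} is an SCC by itself.
The largest has 6 vertices.

6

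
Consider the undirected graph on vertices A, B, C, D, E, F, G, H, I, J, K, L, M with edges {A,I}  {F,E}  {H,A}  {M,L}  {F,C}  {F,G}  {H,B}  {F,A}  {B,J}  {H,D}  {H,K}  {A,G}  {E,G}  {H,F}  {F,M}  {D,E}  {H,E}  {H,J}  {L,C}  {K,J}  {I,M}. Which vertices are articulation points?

Removing H increases the component count from 1 to 2, so H is a cut vertex.
By contrast removing B leaves 1 component; it is not a cut vertex. No other vertex is a cut vertex either.

H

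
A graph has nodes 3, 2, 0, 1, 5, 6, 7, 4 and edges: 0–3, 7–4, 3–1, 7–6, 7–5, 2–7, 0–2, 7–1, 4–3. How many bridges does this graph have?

2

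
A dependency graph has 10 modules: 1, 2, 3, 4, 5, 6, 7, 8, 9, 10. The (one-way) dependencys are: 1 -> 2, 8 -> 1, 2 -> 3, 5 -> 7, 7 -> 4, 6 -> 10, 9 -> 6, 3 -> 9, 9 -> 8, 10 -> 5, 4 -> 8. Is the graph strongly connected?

Yes

From 10 we can reach every vertex (1, 2, 3, 4, 5, 6, 7, 8, 9, 10), and every vertex can reach 10 (1, 2, 3, 4, 5, 6, 7, 8, 9, 10). So the whole graph is one strongly connected component.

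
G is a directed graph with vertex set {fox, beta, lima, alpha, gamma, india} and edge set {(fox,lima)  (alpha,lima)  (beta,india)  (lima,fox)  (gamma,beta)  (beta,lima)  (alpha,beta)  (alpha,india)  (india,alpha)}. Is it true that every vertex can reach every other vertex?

There is no directed path from fox to india, so the graph is not strongly connected.

No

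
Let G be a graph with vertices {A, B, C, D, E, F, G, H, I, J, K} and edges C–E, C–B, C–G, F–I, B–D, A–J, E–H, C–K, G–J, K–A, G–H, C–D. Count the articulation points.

Removing C increases the component count from 2 to 3, so C is a cut vertex.
By contrast removing H leaves 2 components; it is not a cut vertex. No other vertex is a cut vertex either.

1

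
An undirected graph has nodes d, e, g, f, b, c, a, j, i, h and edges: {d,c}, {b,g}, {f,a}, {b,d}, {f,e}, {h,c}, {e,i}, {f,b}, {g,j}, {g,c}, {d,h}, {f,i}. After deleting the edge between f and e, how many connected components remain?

1

f and e are still connected via f-i-e, so the component count stays at 1.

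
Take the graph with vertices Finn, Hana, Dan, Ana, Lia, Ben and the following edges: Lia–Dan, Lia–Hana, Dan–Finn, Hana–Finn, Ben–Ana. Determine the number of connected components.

Starting from Ana we can reach Ana, Ben. That is one component of size 2.
Starting from Dan we can reach Dan, Lia, Finn, Hana. That is one component of size 4.
Total: 2 components.

2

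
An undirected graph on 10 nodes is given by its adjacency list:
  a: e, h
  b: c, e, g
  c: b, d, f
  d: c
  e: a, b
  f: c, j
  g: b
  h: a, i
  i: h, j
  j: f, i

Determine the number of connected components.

1

Starting from a we can reach a, b, c, d, e, f, g, h, i, j. That is one component of size 10.
Total: 1 component.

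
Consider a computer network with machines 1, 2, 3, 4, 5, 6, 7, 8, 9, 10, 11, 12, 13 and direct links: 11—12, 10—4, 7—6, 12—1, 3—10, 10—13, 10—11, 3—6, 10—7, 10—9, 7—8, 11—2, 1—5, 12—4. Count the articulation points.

5

Removing 1 increases the component count from 1 to 2, so 1 is a cut vertex.
Removing 7 increases the component count from 1 to 2, so 7 is a cut vertex.
Removing 10 increases the component count from 1 to 4, so 10 is a cut vertex.
Likewise 11, 12 are cut vertices.
By contrast removing 9 leaves 1 component; it is not a cut vertex. No other vertex is a cut vertex either.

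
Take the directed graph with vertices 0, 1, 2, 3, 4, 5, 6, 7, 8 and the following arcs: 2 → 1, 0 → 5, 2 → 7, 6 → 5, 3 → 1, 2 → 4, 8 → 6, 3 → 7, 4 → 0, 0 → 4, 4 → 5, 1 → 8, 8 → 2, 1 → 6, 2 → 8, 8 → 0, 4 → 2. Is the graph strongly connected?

There is no directed path from 1 to 3, so the graph is not strongly connected.

No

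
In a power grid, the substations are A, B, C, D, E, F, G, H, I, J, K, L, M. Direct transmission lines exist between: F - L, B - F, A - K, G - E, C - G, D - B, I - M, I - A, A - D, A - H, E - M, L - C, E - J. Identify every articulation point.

A, E

Removing A increases the component count from 1 to 3, so A is a cut vertex.
Removing E increases the component count from 1 to 2, so E is a cut vertex.
By contrast removing B leaves 1 component; it is not a cut vertex. No other vertex is a cut vertex either.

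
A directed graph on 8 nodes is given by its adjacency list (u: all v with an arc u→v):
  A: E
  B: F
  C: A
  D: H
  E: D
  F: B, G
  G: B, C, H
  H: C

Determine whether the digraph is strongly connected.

There is no directed path from E to G, so the graph is not strongly connected.

No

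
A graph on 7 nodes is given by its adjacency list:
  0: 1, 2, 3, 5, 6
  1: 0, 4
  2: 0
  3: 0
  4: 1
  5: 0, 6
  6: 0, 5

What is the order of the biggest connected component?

Starting from 0 we can reach 0, 1, 2, 3, 4, 5, 6. That is one component of size 7.
The largest has 7 vertices.

7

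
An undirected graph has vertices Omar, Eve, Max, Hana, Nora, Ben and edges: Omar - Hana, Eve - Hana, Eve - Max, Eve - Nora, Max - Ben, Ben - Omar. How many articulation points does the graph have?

Removing Eve increases the component count from 1 to 2, so Eve is a cut vertex.
By contrast removing Nora leaves 1 component; it is not a cut vertex. No other vertex is a cut vertex either.

1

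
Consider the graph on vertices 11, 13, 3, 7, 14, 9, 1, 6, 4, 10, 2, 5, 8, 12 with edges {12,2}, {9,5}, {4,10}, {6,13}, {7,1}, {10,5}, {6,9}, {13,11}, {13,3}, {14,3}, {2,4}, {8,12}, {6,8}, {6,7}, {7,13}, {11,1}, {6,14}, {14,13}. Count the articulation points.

1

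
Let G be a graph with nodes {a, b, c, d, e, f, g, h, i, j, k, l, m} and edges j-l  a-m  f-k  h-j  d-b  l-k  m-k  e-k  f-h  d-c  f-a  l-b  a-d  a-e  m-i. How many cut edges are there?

The edges on the cycle a-e-k-m-a are not bridges since each lies on that cycle.
But removing c-d disconnects c from d; removing i-m disconnects i from m — these are bridges.
That makes 2 bridges.

2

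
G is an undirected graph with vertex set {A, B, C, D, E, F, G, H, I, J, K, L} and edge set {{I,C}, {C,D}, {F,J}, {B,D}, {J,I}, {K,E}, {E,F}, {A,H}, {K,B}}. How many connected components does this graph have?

4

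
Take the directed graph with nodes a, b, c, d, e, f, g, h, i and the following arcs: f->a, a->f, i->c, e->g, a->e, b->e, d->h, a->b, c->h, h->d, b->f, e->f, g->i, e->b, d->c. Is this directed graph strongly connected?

No

There is no directed path from i to e, so the graph is not strongly connected.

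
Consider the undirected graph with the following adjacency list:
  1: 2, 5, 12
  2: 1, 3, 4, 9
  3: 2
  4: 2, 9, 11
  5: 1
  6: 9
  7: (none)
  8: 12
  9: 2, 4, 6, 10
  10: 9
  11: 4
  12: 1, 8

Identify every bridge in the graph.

The edges on the cycle 2-9-4-2 are not bridges since each lies on that cycle.
But removing 6-9 disconnects 6 from 9; removing 10-9 disconnects 10 from 9; removing 1-2 disconnects 1 from 2; removing 3-2 disconnects 3 from 2 — these are bridges.
In total 8 edges are bridges.

1-12, 1-2, 1-5, 10-9, 11-4, 12-8, 2-3, 6-9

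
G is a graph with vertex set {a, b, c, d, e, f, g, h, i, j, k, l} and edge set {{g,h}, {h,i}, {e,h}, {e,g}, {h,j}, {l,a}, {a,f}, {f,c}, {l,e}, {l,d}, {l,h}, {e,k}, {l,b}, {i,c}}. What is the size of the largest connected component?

12

Starting from a we can reach a, b, c, d, e, f, g, h, i, j, k, l. That is one component of size 12.
The largest has 12 vertices.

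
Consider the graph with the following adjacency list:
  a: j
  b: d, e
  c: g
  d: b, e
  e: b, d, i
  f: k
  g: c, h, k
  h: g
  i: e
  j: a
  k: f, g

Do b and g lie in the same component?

The component containing b is {b, d, e, i}, and g is not in it.

No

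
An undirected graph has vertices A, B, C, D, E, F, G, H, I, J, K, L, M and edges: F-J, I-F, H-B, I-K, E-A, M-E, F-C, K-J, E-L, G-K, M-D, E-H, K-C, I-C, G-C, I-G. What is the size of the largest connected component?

7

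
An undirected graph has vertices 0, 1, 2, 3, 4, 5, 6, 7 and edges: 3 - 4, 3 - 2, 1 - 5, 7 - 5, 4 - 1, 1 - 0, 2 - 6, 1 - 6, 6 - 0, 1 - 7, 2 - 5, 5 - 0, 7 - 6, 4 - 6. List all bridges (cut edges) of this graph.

none

The edges on the cycle 3-4-1-7-5-2-3 are not bridges since each lies on that cycle.
Every edge lies on some cycle, so there are no bridges.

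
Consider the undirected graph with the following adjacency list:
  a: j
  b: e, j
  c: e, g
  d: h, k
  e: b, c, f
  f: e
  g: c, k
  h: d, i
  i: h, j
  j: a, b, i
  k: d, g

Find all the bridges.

The edges on the cycle k-d-h-i-j-b-e-c-g-k are not bridges since each lies on that cycle.
But removing a-j disconnects a from j; removing f-e disconnects f from e — these are bridges.

a-j, e-f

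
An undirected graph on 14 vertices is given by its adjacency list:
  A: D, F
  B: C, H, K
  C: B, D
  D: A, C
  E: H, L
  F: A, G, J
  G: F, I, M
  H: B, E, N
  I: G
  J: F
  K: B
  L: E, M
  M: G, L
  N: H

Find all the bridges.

B-K, F-J, G-I, H-N

The edges on the cycle A-F-G-M-L-E-H-B-C-D-A are not bridges since each lies on that cycle.
But removing G-I disconnects G from I; removing K-B disconnects K from B; removing F-J disconnects F from J; removing N-H disconnects N from H — these are bridges.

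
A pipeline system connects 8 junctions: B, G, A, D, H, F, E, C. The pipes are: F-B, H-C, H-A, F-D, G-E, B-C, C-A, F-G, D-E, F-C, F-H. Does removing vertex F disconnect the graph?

Yes

Deleting F raises the number of components from 1 to 2, so F is a cut vertex.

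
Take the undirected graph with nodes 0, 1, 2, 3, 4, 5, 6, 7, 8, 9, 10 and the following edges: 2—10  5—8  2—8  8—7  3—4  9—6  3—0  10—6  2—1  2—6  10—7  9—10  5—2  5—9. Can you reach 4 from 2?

No

The component containing 2 is {1, 2, 5, 6, 7, 8, 9, 10}, and 4 is not in it.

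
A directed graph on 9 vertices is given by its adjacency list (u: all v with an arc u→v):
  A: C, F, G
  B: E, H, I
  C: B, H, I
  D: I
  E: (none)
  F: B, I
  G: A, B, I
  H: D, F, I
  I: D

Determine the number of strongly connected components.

5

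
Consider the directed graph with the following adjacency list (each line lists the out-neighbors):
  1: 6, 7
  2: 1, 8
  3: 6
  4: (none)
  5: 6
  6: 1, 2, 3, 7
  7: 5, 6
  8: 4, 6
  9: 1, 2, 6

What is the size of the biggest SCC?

7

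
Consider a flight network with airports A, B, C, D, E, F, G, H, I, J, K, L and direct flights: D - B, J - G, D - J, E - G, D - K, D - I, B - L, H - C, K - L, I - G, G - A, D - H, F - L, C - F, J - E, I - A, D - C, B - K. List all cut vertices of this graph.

Removing D increases the component count from 1 to 2, so D is a cut vertex.
By contrast removing G leaves 1 component; it is not a cut vertex. No other vertex is a cut vertex either.

D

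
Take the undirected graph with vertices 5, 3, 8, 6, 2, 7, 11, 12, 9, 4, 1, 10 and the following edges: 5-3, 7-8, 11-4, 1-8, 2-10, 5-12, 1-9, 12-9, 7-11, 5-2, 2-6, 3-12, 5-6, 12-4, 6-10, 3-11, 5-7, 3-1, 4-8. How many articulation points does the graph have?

Removing 5 increases the component count from 1 to 2, so 5 is a cut vertex.
By contrast removing 1 leaves 1 component; it is not a cut vertex. No other vertex is a cut vertex either.

1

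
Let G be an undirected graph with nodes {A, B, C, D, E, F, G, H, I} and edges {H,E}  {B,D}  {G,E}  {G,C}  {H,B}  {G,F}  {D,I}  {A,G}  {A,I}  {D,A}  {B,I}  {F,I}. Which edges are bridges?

The edges on the cycle H-B-D-A-G-E-H are not bridges since each lies on that cycle.
But removing C–G disconnects C from G — this is a bridge.

C-G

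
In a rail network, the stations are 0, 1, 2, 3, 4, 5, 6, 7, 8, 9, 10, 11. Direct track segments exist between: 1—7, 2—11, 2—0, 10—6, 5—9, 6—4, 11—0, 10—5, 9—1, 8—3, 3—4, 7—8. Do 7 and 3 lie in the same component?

From 7 we can reach 1, 3, 4, 5, 6, 7, 8, 9, 10, which includes 3.

Yes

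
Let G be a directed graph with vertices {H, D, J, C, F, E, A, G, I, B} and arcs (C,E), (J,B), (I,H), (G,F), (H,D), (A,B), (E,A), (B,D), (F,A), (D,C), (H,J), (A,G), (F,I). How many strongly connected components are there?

{A, B, C, D, E, F, G, H, I, J} are all mutually reachable — one SCC of size 10.
That gives 1 strongly connected component.

1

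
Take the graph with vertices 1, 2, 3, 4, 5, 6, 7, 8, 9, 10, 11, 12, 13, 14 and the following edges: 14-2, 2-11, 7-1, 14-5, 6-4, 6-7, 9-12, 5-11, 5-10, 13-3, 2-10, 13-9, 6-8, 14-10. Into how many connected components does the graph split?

3

Starting from 3 we can reach 3, 9, 12, 13. That is one component of size 4.
Starting from 1 we can reach 1, 4, 6, 7, 8. That is one component of size 5.
Starting from 2 we can reach 2, 5, 10, 11, 14. That is one component of size 5.
Total: 3 components.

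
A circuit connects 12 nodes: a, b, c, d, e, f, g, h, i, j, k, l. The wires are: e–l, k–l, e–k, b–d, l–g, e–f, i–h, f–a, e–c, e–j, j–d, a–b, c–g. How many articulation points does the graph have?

Removing e increases the component count from 2 to 3, so e is a cut vertex.
By contrast removing c leaves 2 components; it is not a cut vertex. No other vertex is a cut vertex either.

1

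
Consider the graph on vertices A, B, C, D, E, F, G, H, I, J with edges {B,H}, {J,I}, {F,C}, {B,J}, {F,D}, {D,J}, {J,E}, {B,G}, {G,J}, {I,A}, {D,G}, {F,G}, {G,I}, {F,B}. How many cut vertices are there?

4

Removing B increases the component count from 1 to 2, so B is a cut vertex.
Removing F increases the component count from 1 to 2, so F is a cut vertex.
Removing I increases the component count from 1 to 2, so I is a cut vertex.
Likewise J is a cut vertex.
By contrast removing A leaves 1 component; it is not a cut vertex. No other vertex is a cut vertex either.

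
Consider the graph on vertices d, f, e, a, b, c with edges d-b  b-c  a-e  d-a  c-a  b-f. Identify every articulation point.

a, b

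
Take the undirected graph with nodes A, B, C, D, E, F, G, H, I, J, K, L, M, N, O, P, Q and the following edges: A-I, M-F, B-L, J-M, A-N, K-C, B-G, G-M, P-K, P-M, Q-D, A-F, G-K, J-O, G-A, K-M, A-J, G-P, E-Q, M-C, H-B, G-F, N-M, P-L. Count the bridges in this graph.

The edges on the cycle G-A-N-M-P-G are not bridges since each lies on that cycle.
But removing I-A disconnects I from A; removing H-B disconnects H from B; removing O-J disconnects O from J; removing D-Q disconnects D from Q — these are bridges.
In total 5 edges are bridges.

5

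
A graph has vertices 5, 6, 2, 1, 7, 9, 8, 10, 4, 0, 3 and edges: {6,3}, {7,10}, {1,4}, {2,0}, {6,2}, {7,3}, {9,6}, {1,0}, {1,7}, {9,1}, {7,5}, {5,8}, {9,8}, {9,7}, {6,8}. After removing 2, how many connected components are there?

1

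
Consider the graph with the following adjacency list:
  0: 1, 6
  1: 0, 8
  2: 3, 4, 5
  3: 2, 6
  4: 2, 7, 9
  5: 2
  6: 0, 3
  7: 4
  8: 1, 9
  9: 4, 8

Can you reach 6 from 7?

Yes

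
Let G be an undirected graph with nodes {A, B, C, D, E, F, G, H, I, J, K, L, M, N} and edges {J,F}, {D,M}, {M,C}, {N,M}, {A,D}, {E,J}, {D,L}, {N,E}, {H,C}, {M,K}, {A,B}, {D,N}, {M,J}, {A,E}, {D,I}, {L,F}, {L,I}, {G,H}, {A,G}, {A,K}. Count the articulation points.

Removing A increases the component count from 1 to 2, so A is a cut vertex.
By contrast removing H leaves 1 component; it is not a cut vertex. No other vertex is a cut vertex either.

1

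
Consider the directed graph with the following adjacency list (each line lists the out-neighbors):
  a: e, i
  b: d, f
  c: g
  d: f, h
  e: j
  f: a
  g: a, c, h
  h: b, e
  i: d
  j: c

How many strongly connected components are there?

1

{a, b, c, d, e, f, g, h, i, j} are all mutually reachable — one SCC of size 10.
That gives 1 strongly connected component.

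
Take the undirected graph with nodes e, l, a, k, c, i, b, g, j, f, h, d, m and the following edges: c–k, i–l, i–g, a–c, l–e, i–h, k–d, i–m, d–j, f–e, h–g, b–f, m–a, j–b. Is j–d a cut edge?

After removing j–d, the path j-b-f-e-l-i-m-a-c-k-d still connects them, so the edge is not a bridge.

No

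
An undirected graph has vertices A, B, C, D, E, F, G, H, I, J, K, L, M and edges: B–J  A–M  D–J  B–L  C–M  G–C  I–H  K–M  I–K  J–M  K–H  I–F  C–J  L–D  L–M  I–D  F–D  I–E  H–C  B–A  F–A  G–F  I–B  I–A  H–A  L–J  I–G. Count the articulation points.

Removing I increases the component count from 1 to 2, so I is a cut vertex.
By contrast removing E leaves 1 component; it is not a cut vertex. No other vertex is a cut vertex either.

1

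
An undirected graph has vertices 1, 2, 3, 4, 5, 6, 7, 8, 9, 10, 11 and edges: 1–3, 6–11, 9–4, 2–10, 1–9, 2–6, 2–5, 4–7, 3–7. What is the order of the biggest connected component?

8 is isolated — a component by itself.
Starting from 2 we can reach 2, 5, 6, 10, 11. That is one component of size 5.
Starting from 1 we can reach 1, 3, 4, 7, 9. That is one component of size 5.
The largest has 5 vertices.

5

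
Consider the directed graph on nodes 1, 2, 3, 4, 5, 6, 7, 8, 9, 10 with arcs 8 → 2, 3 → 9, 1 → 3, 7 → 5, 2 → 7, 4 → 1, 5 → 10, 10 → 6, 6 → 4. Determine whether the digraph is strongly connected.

No

There is no directed path from 2 to 8, so the graph is not strongly connected.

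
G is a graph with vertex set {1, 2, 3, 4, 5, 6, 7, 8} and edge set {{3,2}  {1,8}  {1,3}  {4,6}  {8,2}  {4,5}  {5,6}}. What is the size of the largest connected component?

4

7 is isolated — a component by itself.
Starting from 4 we can reach 4, 5, 6. That is one component of size 3.
Starting from 1 we can reach 1, 2, 3, 8. That is one component of size 4.
The largest has 4 vertices.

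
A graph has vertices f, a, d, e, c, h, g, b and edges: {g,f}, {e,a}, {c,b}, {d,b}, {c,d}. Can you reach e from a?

From a we can reach a, e, which includes e.

Yes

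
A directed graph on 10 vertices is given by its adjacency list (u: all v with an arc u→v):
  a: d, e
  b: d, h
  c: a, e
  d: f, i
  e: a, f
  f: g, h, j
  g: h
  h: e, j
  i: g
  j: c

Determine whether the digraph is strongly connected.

No

There is no directed path from a to b, so the graph is not strongly connected.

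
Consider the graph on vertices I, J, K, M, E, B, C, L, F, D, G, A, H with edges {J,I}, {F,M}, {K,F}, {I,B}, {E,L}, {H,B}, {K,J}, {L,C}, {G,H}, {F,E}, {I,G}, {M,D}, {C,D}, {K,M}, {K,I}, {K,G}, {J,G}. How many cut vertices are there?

1

Removing K increases the component count from 2 to 3, so K is a cut vertex.
By contrast removing F leaves 2 components; it is not a cut vertex. No other vertex is a cut vertex either.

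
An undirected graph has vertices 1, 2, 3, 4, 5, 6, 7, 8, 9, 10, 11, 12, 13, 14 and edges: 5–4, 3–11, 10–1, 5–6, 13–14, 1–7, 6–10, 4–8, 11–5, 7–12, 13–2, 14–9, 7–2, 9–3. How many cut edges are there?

The edges on the cycle 13-14-9-3-11-5-6-10-1-7-2-13 are not bridges since each lies on that cycle.
But removing 4–5 disconnects 4 from 5; removing 4–8 disconnects 4 from 8; removing 7–12 disconnects 7 from 12 — these are bridges.
That makes 3 bridges.

3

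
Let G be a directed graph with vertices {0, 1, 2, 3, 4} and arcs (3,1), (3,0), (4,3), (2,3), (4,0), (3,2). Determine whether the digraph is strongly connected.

No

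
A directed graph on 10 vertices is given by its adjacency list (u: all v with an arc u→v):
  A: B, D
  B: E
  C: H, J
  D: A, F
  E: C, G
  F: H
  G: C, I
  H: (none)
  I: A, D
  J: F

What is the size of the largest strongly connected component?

{A, B, D, E, G, I} are all mutually reachable — one SCC of size 6.
{F} is an SCC by itself.
{H} is an SCC by itself.
{C} is an SCC by itself.
{J} is an SCC by itself.
The largest has 6 vertices.

6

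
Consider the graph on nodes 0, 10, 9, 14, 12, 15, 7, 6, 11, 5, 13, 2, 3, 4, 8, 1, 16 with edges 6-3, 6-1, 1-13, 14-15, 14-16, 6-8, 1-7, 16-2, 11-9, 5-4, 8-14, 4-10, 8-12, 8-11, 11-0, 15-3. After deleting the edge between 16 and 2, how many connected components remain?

3

Before removal there are 2 components.
16-2 is a bridge — removing it separates 16's side from 2's side.
After removal: 3 components.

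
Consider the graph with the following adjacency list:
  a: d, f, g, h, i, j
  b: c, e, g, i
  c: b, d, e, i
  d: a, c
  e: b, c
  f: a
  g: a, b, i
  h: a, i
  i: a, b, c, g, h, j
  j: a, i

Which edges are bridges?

a-f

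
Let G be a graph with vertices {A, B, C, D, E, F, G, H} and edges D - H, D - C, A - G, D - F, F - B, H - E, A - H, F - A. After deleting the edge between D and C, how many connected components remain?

2

Before removal there is 1 component.
D - C is a bridge — removing it separates D's side from C's side.
After removal: 2 components.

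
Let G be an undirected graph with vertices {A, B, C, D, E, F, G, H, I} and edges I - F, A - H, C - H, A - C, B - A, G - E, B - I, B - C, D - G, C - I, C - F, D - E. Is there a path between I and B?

Yes

From I we can reach A, B, C, F, H, I, which includes B.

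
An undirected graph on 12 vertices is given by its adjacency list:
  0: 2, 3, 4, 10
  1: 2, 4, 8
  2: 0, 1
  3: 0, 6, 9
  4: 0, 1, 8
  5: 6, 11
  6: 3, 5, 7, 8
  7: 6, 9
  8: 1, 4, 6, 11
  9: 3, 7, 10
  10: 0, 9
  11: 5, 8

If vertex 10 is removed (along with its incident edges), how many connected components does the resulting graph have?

1

With 10 gone, the remaining components are: {0, 1, 2, 3, 4, 5, 6, 7, 8, 9, 11}.
That is 1 component.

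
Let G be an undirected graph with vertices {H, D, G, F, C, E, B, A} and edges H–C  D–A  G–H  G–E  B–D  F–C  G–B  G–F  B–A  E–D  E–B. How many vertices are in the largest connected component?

8

Starting from A we can reach A, B, C, D, E, F, G, H. That is one component of size 8.
The largest has 8 vertices.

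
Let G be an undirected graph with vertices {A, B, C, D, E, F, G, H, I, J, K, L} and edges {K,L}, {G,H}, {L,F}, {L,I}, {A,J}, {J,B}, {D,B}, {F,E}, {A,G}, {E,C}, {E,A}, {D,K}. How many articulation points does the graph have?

4

Removing A increases the component count from 1 to 2, so A is a cut vertex.
Removing E increases the component count from 1 to 2, so E is a cut vertex.
Removing G increases the component count from 1 to 2, so G is a cut vertex.
Likewise L is a cut vertex.
By contrast removing B leaves 1 component; it is not a cut vertex. No other vertex is a cut vertex either.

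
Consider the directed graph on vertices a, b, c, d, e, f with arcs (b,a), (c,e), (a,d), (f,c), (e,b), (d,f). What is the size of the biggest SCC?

6

{a, b, c, d, e, f} are all mutually reachable — one SCC of size 6.
The largest has 6 vertices.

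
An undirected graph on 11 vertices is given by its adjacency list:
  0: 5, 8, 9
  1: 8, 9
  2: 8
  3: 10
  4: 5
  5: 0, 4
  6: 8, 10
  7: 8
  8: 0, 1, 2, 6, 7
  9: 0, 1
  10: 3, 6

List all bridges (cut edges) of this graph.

0-5, 10-3, 10-6, 2-8, 4-5, 6-8, 7-8

The edges on the cycle 8-0-9-1-8 are not bridges since each lies on that cycle.
But removing 0-5 disconnects 0 from 5; removing 8-2 disconnects 8 from 2; removing 10-3 disconnects 10 from 3; removing 6-10 disconnects 6 from 10 — these are bridges.
In total 7 edges are bridges.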